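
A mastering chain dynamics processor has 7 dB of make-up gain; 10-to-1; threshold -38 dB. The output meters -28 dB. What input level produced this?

-8 dB

Stripping the +7 dB make-up gives -35 dB at the gain stage.
The compressed level sits -35 − (-38) = 3 dB over threshold.
Before 10:1 compression the overshoot was 3 × 10 = 30 dB, so input = -38 + 30 = -8 dB.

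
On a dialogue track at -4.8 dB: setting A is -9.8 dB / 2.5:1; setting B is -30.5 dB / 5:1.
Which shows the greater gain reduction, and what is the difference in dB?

B, by 17.56 dB

A: 5 dB over, compressed to 2 dB over, so 3 dB of GR.
B: 25.7 dB over, compressed to 5.14 dB over, so 20.56 dB of GR.
B reduces 17.56 dB more.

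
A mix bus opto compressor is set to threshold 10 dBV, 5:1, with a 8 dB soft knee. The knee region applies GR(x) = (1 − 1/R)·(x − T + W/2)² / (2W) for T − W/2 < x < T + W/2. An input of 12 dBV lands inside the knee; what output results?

x − T + W/2 = 12 − 10 + 4 = 6.
GR = (1 − 1/5) × 6² / 16 = 0.8 × 36 / 16 = 1.8 dB.
Output = 12 − 1.8 = 10.2 dBV.

10.2 dBV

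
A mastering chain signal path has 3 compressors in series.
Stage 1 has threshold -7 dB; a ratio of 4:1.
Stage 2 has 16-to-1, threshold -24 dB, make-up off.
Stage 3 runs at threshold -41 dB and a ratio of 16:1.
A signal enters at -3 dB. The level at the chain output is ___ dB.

Stage 1: overshoot 4 dB → 4/4 = 1 dB → -6 dB.
Stage 2: overshoot 18 dB → 18/16 = 1.125 dB → -22.875 dB.
Stage 3: -22.875 dB is 18.125 dB over -41 dB; at 16:1 that becomes 1.132812 dB over, giving -39.867188 dB.

-39.867188 dB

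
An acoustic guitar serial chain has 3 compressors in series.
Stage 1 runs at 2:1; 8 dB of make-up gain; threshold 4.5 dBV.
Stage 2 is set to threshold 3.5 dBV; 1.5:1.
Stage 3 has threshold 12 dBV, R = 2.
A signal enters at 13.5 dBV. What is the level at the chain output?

12.25 dBV

Stage 1: 13.5 dBV is 9 dB over 4.5 dBV; at 2:1 that becomes 4.5 dB over, giving 9 dBV; +8 dB make-up → 17 dBV.
Stage 2: 17 dBV is 13.5 dB over 3.5 dBV; at 1.5:1 that becomes 9 dB over, giving 12.5 dBV.
Stage 3: overshoot 0.5 dB → 0.5/2 = 0.25 dB → 12.25 dBV.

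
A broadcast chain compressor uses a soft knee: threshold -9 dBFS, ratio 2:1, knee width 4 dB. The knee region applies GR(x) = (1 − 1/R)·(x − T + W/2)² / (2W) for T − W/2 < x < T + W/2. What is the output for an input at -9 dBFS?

-9.25 dBFS

x − T + W/2 = -9 − (-9) + 2 = 2.
GR = (1 − 1/2) × 2² / 8 = 0.5 × 4 / 8 = 0.25 dB.
Output = -9 − 0.25 = -9.25 dBFS.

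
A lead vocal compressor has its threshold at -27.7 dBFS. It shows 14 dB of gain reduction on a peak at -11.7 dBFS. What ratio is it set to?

8:1

Input overshoot = -11.7 − (-27.7) = 16 dB.
Output overshoot = 16 − 14 = 2 dB.
Ratio = input overshoot / output overshoot = 16 / 2 = 8.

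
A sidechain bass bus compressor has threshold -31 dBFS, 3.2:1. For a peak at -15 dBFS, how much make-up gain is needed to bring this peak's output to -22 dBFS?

4 dB

Without make-up, output = threshold + overshoot/3.2 = -31 + 5 = -26 dBFS.
Gap to target: 4 dB.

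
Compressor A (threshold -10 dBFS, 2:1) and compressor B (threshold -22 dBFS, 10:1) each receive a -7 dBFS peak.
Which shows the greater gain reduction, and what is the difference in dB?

B, by 12 dB

A: overshoot 3 dB → output overshoot 1.5 dB → GR 1.5 dB.
B: overshoot 15 dB → output overshoot 1.5 dB → GR 13.5 dB.
B reduces 12 dB more.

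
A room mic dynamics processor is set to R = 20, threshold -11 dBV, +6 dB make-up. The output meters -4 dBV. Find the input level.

9 dBV

Stripping the +6 dB make-up gives -10 dBV at the gain stage.
Post-compression overshoot = -10 − (-11) = 1 dB.
Input overshoot = R × output overshoot = 20 dB → input = -11 + 20 = 9 dBV.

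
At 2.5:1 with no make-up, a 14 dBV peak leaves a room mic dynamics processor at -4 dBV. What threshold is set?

Let T be the threshold. Output overshoot = (input overshoot)/R, so -4 − T = (14 − T)/2.5.
2.5·(-4 − T) = 14 − T → 1.5·T = -10 − 14 = -24.
T = -24/1.5 = -16 dBV.

-16 dBV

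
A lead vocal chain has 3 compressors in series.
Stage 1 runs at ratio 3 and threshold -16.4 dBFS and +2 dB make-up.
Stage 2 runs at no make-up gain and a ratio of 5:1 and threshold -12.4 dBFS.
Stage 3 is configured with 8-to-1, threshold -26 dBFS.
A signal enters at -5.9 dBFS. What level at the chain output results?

-24.2625 dBFS

Stage 1: 10.5 dB above -16.4 dBFS, reduced 3:1 to 3.5 dB above → -12.9 dBFS; +2 dB make-up → -10.9 dBFS.
Stage 2: 1.5 dB above -12.4 dBFS, reduced 5:1 to 0.3 dB above → -12.1 dBFS.
Stage 3: 13.9 dB above -26 dBFS, reduced 8:1 to 1.7375 dB above → -24.2625 dBFS.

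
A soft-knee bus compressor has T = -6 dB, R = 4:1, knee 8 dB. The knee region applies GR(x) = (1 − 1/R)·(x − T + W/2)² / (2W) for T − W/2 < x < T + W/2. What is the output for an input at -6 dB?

-6.75 dB

x − T + W/2 = -6 − (-6) + 4 = 4.
GR = (1 − 1/4) × 4² / 16 = 0.75 × 16 / 16 = 0.75 dB.
Output = -6 − 0.75 = -6.75 dB.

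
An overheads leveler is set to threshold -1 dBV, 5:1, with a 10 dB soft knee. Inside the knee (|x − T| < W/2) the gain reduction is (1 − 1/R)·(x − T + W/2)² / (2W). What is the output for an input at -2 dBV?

x − T + W/2 = -2 − (-1) + 5 = 4.
GR = (1 − 1/5) × 4² / 20 = 0.8 × 16 / 20 = 0.64 dB.
Output = -2 − 0.64 = -2.64 dBV.

-2.64 dBV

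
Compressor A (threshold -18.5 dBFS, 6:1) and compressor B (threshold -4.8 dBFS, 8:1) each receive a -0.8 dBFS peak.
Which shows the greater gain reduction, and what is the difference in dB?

A: GR = 17.7 − 17.7/6 = 14.75 dB.
B: GR = 4 − 4/8 = 3.5 dB.
A applies 11.25 dB more gain reduction.

A, by 11.25 dB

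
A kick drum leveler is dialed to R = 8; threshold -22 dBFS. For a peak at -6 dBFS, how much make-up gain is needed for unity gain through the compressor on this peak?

Without make-up, output = threshold + overshoot/8 = -22 + 2 = -20 dBFS.
Gap to target: 14 dB.

14 dB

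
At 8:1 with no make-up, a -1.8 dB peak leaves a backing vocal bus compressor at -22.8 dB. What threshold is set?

-25.8 dB

Input is 24 dB above T (since output overshoot × R = input overshoot: (-22.8 − T)·8 = -1.8 − T gives T = -25.8 dB).
Check: -25.8 + (-1.8 − (-25.8))/8 = -25.8 + 3 = -22.8 dB. ✓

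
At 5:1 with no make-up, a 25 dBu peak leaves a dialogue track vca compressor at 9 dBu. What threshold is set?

5 dBu

Let T be the threshold. Output overshoot = (input overshoot)/R, so 9 − T = (25 − T)/5.
5·(9 − T) = 25 − T → 4·T = 45 − 25 = 20.
T = 20/4 = 5 dBu.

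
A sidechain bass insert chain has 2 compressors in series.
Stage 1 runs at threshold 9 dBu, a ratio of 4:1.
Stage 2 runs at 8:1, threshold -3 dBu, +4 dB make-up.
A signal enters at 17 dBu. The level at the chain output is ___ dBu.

Stage 1: 17 dBu is 8 dB over 9 dBu; at 4:1 that becomes 2 dB over, giving 11 dBu.
Stage 2: 14 dB above -3 dBu, reduced 8:1 to 1.75 dB above → -1.25 dBu; +4 dB make-up → 2.75 dBu.

2.75 dBu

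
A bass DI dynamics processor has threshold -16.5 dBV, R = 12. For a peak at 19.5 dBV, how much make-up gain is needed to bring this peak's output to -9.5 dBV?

Without make-up, output = threshold + overshoot/12 = -16.5 + 3 = -13.5 dBV.
Gap to target: 4 dB.

4 dB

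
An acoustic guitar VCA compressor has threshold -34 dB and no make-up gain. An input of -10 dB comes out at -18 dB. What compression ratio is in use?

Input overshoot = -10 − (-34) = 24 dB; output overshoot = -18 − (-34) = 16 dB.
Ratio = 24 / 16 = 1.5.

1.5:1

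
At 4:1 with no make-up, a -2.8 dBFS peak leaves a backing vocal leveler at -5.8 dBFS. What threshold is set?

-6.8 dBFS

Input is 4 dB above T (since output overshoot × R = input overshoot: (-5.8 − T)·4 = -2.8 − T gives T = -6.8 dBFS).
Check: -6.8 + (-2.8 − (-6.8))/4 = -6.8 + 1 = -5.8 dBFS. ✓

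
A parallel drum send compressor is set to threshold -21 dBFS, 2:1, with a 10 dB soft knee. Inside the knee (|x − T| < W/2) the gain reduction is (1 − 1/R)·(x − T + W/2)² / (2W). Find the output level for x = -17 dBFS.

-19.025 dBFS

x − T + W/2 = -17 − (-21) + 5 = 9.
GR = (1 − 1/2) × 9² / 20 = 0.5 × 81 / 20 = 2.025 dB.
Output = -17 − 2.025 = -19.025 dBFS.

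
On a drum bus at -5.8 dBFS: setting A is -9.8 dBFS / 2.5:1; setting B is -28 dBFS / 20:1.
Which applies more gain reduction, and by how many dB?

B, by 18.69 dB

A: GR = 4 − 4/2.5 = 2.4 dB.
B: GR = 22.2 − 22.2/20 = 21.09 dB.
B applies 18.69 dB more gain reduction.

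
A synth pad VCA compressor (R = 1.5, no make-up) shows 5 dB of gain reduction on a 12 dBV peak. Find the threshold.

-3 dBV

Let T be the threshold. Output overshoot = (input overshoot)/R, so 7 − T = (12 − T)/1.5.
1.5·(7 − T) = 12 − T → 0.5·T = 10.5 − 12 = -1.5.
T = -1.5/0.5 = -3 dBV.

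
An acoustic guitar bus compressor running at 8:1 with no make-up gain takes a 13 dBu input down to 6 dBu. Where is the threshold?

5 dBu

Let T be the threshold. Output overshoot = (input overshoot)/R, so 6 − T = (13 − T)/8.
8·(6 − T) = 13 − T → 7·T = 48 − 13 = 35.
T = 35/7 = 5 dBu.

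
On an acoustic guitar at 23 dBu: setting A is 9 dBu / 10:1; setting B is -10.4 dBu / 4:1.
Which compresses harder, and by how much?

A: overshoot 14 dB → output overshoot 1.4 dB → GR 12.6 dB.
B: overshoot 33.4 dB → output overshoot 8.35 dB → GR 25.05 dB.
Difference: 12.45 dB in favour of B.

B, by 12.45 dB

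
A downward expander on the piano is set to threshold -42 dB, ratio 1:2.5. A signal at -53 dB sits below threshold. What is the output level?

-69.5 dB

Below threshold, a 1:2.5 expander applies gain = (2.5−1)×(T − x) of attenuation.
(2.5−1) × 11 = 16.5 dB, so output = -53 − 16.5 = -69.5 dB.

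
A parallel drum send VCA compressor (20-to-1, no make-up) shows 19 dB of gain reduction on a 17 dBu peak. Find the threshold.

Gain reduction = 17 − (-2) = 19 dB; output overshoot = GR / (R − 1) = 19 / 19 = 1 dB.
Threshold = output − output overshoot = -2 − 1 = -3 dBu.

-3 dBu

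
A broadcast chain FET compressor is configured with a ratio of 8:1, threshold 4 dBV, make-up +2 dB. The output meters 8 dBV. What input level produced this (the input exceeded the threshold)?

20 dBV

Stripping the +2 dB make-up gives 6 dBV at the gain stage.
Post-compression overshoot = 6 − 4 = 2 dB.
Undo the ratio: input overshoot = 2 × 8 = 16 dB, giving input = 20 dBV.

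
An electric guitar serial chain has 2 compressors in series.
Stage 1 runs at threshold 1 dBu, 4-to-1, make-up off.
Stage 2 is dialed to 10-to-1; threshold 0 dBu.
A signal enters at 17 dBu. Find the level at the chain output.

Stage 1: 17 dBu is 16 dB over 1 dBu; at 4:1 that becomes 4 dB over, giving 5 dBu.
Stage 2: 5 dBu is 5 dB over 0 dBu; at 10:1 that becomes 0.5 dB over, giving 0.5 dBu.

0.5 dBu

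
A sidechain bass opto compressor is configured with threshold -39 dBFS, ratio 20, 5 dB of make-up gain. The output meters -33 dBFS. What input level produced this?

-19 dBFS

Stripping the +5 dB make-up gives -38 dBFS at the gain stage.
Post-compression overshoot = -38 − (-39) = 1 dB.
Before 20:1 compression the overshoot was 1 × 20 = 20 dB, so input = -39 + 20 = -19 dBFS.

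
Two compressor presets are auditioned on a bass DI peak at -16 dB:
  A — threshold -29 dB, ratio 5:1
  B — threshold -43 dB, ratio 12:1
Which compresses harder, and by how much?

A: overshoot 13 dB → output overshoot 2.6 dB → GR 10.4 dB.
B: overshoot 27 dB → output overshoot 2.25 dB → GR 24.75 dB.
B reduces 14.35 dB more.

B, by 14.35 dB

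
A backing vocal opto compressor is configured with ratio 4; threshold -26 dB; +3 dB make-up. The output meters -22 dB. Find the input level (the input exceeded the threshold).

Stripping the +3 dB make-up gives -25 dB at the gain stage.
That's 1 dB above the -26 dB threshold.
Before 4:1 compression the overshoot was 1 × 4 = 4 dB, so input = -26 + 4 = -22 dB.

-22 dB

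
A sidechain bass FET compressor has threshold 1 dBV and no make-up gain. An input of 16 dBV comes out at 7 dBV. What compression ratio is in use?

2.5:1

Input overshoot = 16 − 1 = 15 dB; output overshoot = 7 − 1 = 6 dB.
Ratio = 15 / 6 = 2.5.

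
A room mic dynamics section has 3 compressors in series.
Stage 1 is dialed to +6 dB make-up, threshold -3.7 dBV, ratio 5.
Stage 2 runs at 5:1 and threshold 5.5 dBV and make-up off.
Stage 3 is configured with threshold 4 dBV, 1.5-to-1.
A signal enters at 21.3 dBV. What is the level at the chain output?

Stage 1: 25 dB above -3.7 dBV, reduced 5:1 to 5 dB above → 1.3 dBV; +6 dB make-up → 7.3 dBV.
Stage 2: 1.8 dB above 5.5 dBV, reduced 5:1 to 0.36 dB above → 5.86 dBV.
Stage 3: 1.86 dB above 4 dBV, reduced 1.5:1 to 1.24 dB above → 5.24 dBV.

5.24 dBV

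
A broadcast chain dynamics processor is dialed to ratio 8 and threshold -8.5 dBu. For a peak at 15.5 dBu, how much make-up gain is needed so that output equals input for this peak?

21 dB

Without make-up, output = threshold + overshoot/8 = -8.5 + 3 = -5.5 dBu.
Gap to target: 21 dB.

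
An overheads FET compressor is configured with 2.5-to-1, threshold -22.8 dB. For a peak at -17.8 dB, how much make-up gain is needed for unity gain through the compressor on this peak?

Overshoot 5 dB → 5/2.5 = 2 dB after compression, so the compressed level is -22.8 + 2 = -20.8 dB.
Make-up = target − compressed = -17.8 − (-20.8) = 3 dB.

3 dB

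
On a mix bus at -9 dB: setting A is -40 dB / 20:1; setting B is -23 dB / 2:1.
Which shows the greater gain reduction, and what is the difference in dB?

A, by 22.45 dB

A: GR = 31 − 31/20 = 29.45 dB.
B: GR = 14 − 14/2 = 7 dB.
A applies 22.45 dB more gain reduction.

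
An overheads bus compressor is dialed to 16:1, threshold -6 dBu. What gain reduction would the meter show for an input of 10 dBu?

The signal is 16 dB above threshold.
At 16:1, output sits 16/16 = 1 dB above threshold.
GR = overshoot in − overshoot out = 16 − 1 = 15 dB.

15 dB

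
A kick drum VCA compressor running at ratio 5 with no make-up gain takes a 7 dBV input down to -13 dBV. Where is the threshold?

-18 dBV

Input is 25 dB above T (since output overshoot × R = input overshoot: (-13 − T)·5 = 7 − T gives T = -18 dBV).
Check: -18 + (7 − (-18))/5 = -18 + 5 = -13 dBV. ✓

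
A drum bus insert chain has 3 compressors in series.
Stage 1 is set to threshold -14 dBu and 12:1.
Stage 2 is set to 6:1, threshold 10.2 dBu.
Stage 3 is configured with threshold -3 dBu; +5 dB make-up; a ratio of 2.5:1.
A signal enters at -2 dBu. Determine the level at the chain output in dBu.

Stage 1: -2 dBu is 12 dB over -14 dBu; at 12:1 that becomes 1 dB over, giving -13 dBu.
Stage 2: -13 dBu is at or below the 10.2 dBu threshold — no compression; output -13 dBu.
Stage 3: -13 dBu is at or below the -3 dBu threshold — no compression; make-up brings it to -8 dBu.

-8 dBu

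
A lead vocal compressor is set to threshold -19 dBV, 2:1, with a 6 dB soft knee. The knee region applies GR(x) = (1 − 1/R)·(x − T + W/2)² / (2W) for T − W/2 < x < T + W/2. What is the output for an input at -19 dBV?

-19.375 dBV

x − T + W/2 = -19 − (-19) + 3 = 3.
GR = (1 − 1/2) × 3² / 12 = 0.5 × 9 / 12 = 0.375 dB.
Output = -19 − 0.375 = -19.375 dBV.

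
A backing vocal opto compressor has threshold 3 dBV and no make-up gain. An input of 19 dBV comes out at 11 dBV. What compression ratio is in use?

Input overshoot = 19 − 3 = 16 dB; output overshoot = 11 − 3 = 8 dB.
Ratio = 16 / 8 = 2.

2:1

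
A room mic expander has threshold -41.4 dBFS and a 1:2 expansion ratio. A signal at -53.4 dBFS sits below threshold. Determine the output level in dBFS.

-65.4 dBFS

The input is 12 dB below the -41.4 dBFS threshold.
A 1:2 expander multiplies undershoot by 2: 12 × 2 = 24 dB below threshold.
Output = -41.4 − 24 = -65.4 dBFS.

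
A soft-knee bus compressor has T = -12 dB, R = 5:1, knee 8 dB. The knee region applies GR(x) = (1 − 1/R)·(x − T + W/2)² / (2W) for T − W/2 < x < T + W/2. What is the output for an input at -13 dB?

-13.45 dB

x − T + W/2 = -13 − (-12) + 4 = 3.
GR = (1 − 1/5) × 3² / 16 = 0.8 × 9 / 16 = 0.45 dB.
Output = -13 − 0.45 = -13.45 dB.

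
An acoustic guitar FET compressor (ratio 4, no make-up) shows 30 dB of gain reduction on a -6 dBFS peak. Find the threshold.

-46 dBFS

Input is 40 dB above T (since output overshoot × R = input overshoot: (-36 − T)·4 = -6 − T gives T = -46 dBFS).
Check: -46 + (-6 − (-46))/4 = -46 + 10 = -36 dBFS. ✓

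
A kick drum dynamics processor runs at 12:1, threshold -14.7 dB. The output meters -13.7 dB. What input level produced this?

-2.7 dB

The compressed level sits -13.7 − (-14.7) = 1 dB over threshold.
Undo the ratio: input overshoot = 1 × 12 = 12 dB, giving input = -2.7 dB.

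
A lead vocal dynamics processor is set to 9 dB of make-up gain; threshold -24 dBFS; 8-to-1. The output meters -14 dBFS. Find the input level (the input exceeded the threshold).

Stripping the +9 dB make-up gives -23 dBFS at the gain stage.
That's 1 dB above the -24 dBFS threshold.
Before 8:1 compression the overshoot was 1 × 8 = 8 dB, so input = -24 + 8 = -16 dBFS.

-16 dBFS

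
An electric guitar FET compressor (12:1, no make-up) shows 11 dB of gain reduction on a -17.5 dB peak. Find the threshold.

Let T be the threshold. Output overshoot = (input overshoot)/R, so -28.5 − T = (-17.5 − T)/12.
12·(-28.5 − T) = -17.5 − T → 11·T = -342 − (-17.5) = -324.5.
T = -324.5/11 = -29.5 dB.

-29.5 dB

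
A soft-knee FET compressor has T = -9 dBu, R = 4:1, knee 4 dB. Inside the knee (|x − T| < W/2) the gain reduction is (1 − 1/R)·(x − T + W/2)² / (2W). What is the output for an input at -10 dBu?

x − T + W/2 = -10 − (-9) + 2 = 1.
GR = (1 − 1/4) × 1² / 8 = 0.75 × 1 / 8 = 0.09375 dB.
Output = -10 − 0.09375 = -10.09375 dBu.

-10.09375 dBu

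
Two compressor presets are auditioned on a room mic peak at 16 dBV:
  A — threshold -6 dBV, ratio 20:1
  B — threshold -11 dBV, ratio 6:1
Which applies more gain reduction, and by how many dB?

B, by 1.6 dB

A: GR = 22 − 22/20 = 20.9 dB.
B: GR = 27 − 27/6 = 22.5 dB.
B reduces 1.6 dB more.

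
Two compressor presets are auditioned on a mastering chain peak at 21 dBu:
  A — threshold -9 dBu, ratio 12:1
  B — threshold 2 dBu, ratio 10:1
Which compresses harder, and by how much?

A: GR = 30 − 30/12 = 27.5 dB.
B: GR = 19 − 19/10 = 17.1 dB.
A reduces 10.4 dB more.

A, by 10.4 dB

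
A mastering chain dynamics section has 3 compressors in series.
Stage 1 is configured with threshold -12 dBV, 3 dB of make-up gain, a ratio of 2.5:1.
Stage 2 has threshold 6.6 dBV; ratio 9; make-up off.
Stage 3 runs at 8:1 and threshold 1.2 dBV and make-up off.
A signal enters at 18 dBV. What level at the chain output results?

1.425 dBV

Stage 1: overshoot 30 dB → 30/2.5 = 12 dB → 0 dBV; +3 dB make-up → 3 dBV.
Stage 2: below threshold (3 ≤ 6.6); passes unchanged; output 3 dBV.
Stage 3: overshoot 1.8 dB → 1.8/8 = 0.225 dB → 1.425 dBV.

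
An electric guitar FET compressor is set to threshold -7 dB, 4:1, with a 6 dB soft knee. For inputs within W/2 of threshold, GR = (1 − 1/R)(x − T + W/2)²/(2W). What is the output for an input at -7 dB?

x − T + W/2 = -7 − (-7) + 3 = 3.
GR = (1 − 1/4) × 3² / 12 = 0.75 × 9 / 12 = 0.5625 dB.
Output = -7 − 0.5625 = -7.5625 dB.

-7.5625 dB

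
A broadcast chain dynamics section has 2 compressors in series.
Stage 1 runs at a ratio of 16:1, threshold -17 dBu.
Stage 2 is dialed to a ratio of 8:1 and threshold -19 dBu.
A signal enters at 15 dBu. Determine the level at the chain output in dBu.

Stage 1: 15 dBu is 32 dB over -17 dBu; at 16:1 that becomes 2 dB over, giving -15 dBu.
Stage 2: -15 dBu is 4 dB over -19 dBu; at 8:1 that becomes 0.5 dB over, giving -18.5 dBu.

-18.5 dBu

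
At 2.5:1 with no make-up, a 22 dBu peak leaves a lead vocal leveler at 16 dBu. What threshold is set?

12 dBu

Let T be the threshold. Output overshoot = (input overshoot)/R, so 16 − T = (22 − T)/2.5.
2.5·(16 − T) = 22 − T → 1.5·T = 40 − 22 = 18.
T = 18/1.5 = 12 dBu.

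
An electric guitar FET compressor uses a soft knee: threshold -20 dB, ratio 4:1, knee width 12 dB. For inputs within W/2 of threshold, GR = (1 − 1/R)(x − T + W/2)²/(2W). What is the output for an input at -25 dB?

-25.03125 dB

x − T + W/2 = -25 − (-20) + 6 = 1.
GR = (1 − 1/4) × 1² / 24 = 0.75 × 1 / 24 = 0.03125 dB.
Output = -25 − 0.03125 = -25.03125 dB.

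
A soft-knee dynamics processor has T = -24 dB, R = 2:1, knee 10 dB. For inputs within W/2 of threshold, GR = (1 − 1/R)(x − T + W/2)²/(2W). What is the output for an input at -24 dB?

-24.625 dB

x − T + W/2 = -24 − (-24) + 5 = 5.
GR = (1 − 1/2) × 5² / 20 = 0.5 × 25 / 20 = 0.625 dB.
Output = -24 − 0.625 = -24.625 dB.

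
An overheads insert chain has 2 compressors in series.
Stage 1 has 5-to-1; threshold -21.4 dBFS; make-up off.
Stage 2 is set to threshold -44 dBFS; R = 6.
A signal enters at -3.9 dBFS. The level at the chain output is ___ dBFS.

-39.65 dBFS

Stage 1: 17.5 dB above -21.4 dBFS, reduced 5:1 to 3.5 dB above → -17.9 dBFS.
Stage 2: -17.9 dBFS is 26.1 dB over -44 dBFS; at 6:1 that becomes 4.35 dB over, giving -39.65 dBFS.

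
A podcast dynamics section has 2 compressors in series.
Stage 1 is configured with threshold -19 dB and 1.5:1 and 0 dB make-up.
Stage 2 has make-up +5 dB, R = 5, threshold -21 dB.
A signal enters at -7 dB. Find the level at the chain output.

-14 dB

Stage 1: overshoot 12 dB → 12/1.5 = 8 dB → -11 dB.
Stage 2: 10 dB above -21 dB, reduced 5:1 to 2 dB above → -19 dB; +5 dB make-up → -14 dB.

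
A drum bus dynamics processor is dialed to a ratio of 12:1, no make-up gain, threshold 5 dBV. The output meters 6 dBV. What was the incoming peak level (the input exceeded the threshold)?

Post-compression overshoot = 6 − 5 = 1 dB.
Before 12:1 compression the overshoot was 1 × 12 = 12 dB, so input = 5 + 12 = 17 dBV.

17 dBV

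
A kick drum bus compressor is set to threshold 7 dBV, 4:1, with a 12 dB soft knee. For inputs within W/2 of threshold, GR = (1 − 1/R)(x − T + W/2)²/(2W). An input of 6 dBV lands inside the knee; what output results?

5.21875 dBV

x − T + W/2 = 6 − 7 + 6 = 5.
GR = (1 − 1/4) × 5² / 24 = 0.75 × 25 / 24 = 0.78125 dB.
Output = 6 − 0.78125 = 5.21875 dBV.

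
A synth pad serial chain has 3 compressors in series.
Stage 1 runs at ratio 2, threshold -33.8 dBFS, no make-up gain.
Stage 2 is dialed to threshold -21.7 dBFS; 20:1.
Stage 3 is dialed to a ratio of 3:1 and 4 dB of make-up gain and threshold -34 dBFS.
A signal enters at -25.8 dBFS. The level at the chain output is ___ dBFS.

Stage 1: 8 dB above -33.8 dBFS, reduced 2:1 to 4 dB above → -29.8 dBFS.
Stage 2: -29.8 dBFS is at or below the -21.7 dBFS threshold — no compression; output -29.8 dBFS.
Stage 3: overshoot 4.2 dB → 4.2/3 = 1.4 dB → -32.6 dBFS; +4 dB make-up → -28.6 dBFS.

-28.6 dBFS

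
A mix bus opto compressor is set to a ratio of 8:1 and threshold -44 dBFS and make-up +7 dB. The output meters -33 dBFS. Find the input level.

Stripping the +7 dB make-up gives -40 dBFS at the gain stage.
Post-compression overshoot = -40 − (-44) = 4 dB.
Undo the ratio: input overshoot = 4 × 8 = 32 dB, giving input = -12 dBFS.

-12 dBFS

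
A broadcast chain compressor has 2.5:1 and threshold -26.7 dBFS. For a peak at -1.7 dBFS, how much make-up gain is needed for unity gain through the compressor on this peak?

Overshoot 25 dB → 25/2.5 = 10 dB after compression, so the compressed level is -26.7 + 10 = -16.7 dBFS.
Make-up = target − compressed = -1.7 − (-16.7) = 15 dB.

15 dB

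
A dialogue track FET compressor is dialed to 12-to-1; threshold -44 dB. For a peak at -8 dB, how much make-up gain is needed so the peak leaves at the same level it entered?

33 dB

Without make-up, output = threshold + overshoot/12 = -44 + 3 = -41 dB.
Gap to target: 33 dB.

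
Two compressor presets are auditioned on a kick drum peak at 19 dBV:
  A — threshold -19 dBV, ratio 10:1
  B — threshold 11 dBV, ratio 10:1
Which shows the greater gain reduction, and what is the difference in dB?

A: 38 dB over, compressed to 3.8 dB over, so 34.2 dB of GR.
B: 8 dB over, compressed to 0.8 dB over, so 7.2 dB of GR.
Difference: 27 dB in favour of A.

A, by 27 dB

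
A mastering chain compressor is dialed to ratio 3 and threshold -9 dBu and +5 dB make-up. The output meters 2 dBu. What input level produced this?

Stripping the +5 dB make-up gives -3 dBu at the gain stage.
The compressed level sits -3 − (-9) = 6 dB over threshold.
Undo the ratio: input overshoot = 6 × 3 = 18 dB, giving input = 9 dBu.

9 dBu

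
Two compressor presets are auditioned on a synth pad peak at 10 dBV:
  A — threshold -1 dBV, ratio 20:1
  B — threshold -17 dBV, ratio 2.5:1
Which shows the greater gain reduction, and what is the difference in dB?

B, by 5.75 dB

A: overshoot 11 dB → output overshoot 0.55 dB → GR 10.45 dB.
B: overshoot 27 dB → output overshoot 10.8 dB → GR 16.2 dB.
B reduces 5.75 dB more.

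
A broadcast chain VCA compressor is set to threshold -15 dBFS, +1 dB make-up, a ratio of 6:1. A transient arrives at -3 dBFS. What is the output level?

-3 dBFS sits 12 dB over threshold.
At 6:1 the overshoot is divided by 6, leaving 2 dB above threshold.
Output = -15 + 2 = -13 dBFS; make-up adds 1 dB, giving -12 dBFS.

-12 dBFS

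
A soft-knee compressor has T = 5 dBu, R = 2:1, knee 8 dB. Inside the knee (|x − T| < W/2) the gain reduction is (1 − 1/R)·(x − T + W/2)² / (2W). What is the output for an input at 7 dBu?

x − T + W/2 = 7 − 5 + 4 = 6.
GR = (1 − 1/2) × 6² / 16 = 0.5 × 36 / 16 = 1.125 dB.
Output = 7 − 1.125 = 5.875 dBu.

5.875 dBu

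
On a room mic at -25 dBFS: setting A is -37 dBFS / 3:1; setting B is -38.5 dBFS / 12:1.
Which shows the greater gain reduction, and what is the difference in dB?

B, by 4.375 dB

A: GR = 12 − 12/3 = 8 dB.
B: GR = 13.5 − 13.5/12 = 12.375 dB.
B applies 4.375 dB more gain reduction.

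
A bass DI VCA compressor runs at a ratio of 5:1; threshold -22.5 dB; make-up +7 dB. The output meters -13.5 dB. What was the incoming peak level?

-12.5 dB

Before make-up, the level was -13.5 − 7 = -20.5 dB.
The compressed level sits -20.5 − (-22.5) = 2 dB over threshold.
Before 5:1 compression the overshoot was 2 × 5 = 10 dB, so input = -22.5 + 10 = -12.5 dB.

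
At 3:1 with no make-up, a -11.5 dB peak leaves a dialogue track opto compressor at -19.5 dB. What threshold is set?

-23.5 dB

Gain reduction = -11.5 − (-19.5) = 8 dB; output overshoot = GR / (R − 1) = 8 / 2 = 4 dB.
Threshold = output − output overshoot = -19.5 − 4 = -23.5 dB.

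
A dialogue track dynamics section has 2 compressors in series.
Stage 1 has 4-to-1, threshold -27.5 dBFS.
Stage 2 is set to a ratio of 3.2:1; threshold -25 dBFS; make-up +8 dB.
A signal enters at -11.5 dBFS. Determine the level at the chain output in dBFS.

-16.53125 dBFS

Stage 1: -11.5 dBFS is 16 dB over -27.5 dBFS; at 4:1 that becomes 4 dB over, giving -23.5 dBFS.
Stage 2: overshoot 1.5 dB → 1.5/3.2 = 0.46875 dB → -24.53125 dBFS; +8 dB make-up → -16.53125 dBFS.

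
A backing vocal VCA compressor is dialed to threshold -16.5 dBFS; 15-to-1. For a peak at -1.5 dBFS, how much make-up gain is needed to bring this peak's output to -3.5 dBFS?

The peak compresses to -16.5 + 15/15 = -15.5 dBFS.
To reach -3.5 dBFS requires -3.5 − (-15.5) = 12 dB of make-up.

12 dB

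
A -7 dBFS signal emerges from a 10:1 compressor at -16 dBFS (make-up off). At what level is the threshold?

Let T be the threshold. Output overshoot = (input overshoot)/R, so -16 − T = (-7 − T)/10.
10·(-16 − T) = -7 − T → 9·T = -160 − (-7) = -153.
T = -153/9 = -17 dBFS.

-17 dBFS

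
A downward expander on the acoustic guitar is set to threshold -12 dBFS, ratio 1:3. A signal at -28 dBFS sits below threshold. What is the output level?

Below threshold, a 1:3 expander applies gain = (3−1)×(T − x) of attenuation.
(3−1) × 16 = 32 dB, so output = -28 − 32 = -60 dBFS.

-60 dBFS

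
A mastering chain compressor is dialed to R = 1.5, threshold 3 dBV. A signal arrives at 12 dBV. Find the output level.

Overshoot: 12 − 3 = 9 dB.
At 1.5:1 the overshoot is divided by 1.5, leaving 6 dB above threshold.
So the level is 3 + 6 = 9 dBV.

9 dBV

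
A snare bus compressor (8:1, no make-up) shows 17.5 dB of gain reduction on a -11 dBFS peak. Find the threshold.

-31 dBFS

Gain reduction = -11 − (-28.5) = 17.5 dB; output overshoot = GR / (R − 1) = 17.5 / 7 = 2.5 dB.
Threshold = output − output overshoot = -28.5 − 2.5 = -31 dBFS.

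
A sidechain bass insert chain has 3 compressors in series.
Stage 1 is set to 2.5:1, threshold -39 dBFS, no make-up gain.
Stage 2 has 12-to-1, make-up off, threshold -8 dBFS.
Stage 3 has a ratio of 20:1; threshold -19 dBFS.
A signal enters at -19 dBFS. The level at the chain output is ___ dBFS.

Stage 1: 20 dB above -39 dBFS, reduced 2.5:1 to 8 dB above → -31 dBFS.
Stage 2: below threshold (-31 ≤ -8); passes unchanged; output -31 dBFS.
Stage 3: below threshold (-31 ≤ -19); passes unchanged; output -31 dBFS.

-31 dBFS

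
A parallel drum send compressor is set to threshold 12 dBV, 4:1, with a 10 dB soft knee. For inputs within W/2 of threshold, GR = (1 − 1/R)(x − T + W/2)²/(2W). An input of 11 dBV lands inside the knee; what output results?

x − T + W/2 = 11 − 12 + 5 = 4.
GR = (1 − 1/4) × 4² / 20 = 0.75 × 16 / 20 = 0.6 dB.
Output = 11 − 0.6 = 10.4 dBV.

10.4 dBV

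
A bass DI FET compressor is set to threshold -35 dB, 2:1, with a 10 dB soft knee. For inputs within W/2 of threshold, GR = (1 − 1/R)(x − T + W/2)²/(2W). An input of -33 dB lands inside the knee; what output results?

x − T + W/2 = -33 − (-35) + 5 = 7.
GR = (1 − 1/2) × 7² / 20 = 0.5 × 49 / 20 = 1.225 dB.
Output = -33 − 1.225 = -34.225 dB.

-34.225 dB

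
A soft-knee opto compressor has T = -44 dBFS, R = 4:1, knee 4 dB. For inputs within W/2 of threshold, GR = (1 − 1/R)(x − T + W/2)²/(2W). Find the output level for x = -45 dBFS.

x − T + W/2 = -45 − (-44) + 2 = 1.
GR = (1 − 1/4) × 1² / 8 = 0.75 × 1 / 8 = 0.09375 dB.
Output = -45 − 0.09375 = -45.09375 dBFS.

-45.09375 dBFS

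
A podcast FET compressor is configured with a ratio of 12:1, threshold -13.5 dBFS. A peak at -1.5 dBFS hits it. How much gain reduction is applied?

The signal is 12 dB above threshold.
A 12:1 ratio leaves 1 dB of that excess.
So the signal is attenuated by 12 − 1 = 11 dB.

11 dB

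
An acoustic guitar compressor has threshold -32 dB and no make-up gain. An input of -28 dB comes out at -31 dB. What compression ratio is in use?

4:1

Input overshoot = -28 − (-32) = 4 dB; output overshoot = -31 − (-32) = 1 dB.
Ratio = 4 / 1 = 4.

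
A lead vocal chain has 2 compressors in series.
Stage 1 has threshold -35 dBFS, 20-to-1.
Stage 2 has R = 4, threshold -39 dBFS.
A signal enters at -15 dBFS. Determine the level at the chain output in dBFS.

-37.75 dBFS

Stage 1: overshoot 20 dB → 20/20 = 1 dB → -34 dBFS.
Stage 2: 5 dB above -39 dBFS, reduced 4:1 to 1.25 dB above → -37.75 dBFS.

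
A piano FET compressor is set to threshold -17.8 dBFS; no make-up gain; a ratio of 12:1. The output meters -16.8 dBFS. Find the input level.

-5.8 dBFS

Post-compression overshoot = -16.8 − (-17.8) = 1 dB.
Undo the ratio: input overshoot = 1 × 12 = 12 dB, giving input = -5.8 dBFS.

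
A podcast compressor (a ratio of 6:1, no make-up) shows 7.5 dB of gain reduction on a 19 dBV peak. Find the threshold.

Gain reduction = 19 − 11.5 = 7.5 dB; output overshoot = GR / (R − 1) = 7.5 / 5 = 1.5 dB.
Threshold = output − output overshoot = 11.5 − 1.5 = 10 dBV.

10 dBV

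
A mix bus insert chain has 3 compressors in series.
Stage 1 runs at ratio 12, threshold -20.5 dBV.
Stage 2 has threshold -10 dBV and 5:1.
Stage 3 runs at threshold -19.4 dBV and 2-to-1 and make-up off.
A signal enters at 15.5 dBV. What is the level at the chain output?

Stage 1: 15.5 dBV is 36 dB over -20.5 dBV; at 12:1 that becomes 3 dB over, giving -17.5 dBV.
Stage 2: -17.5 dBV is at or below the -10 dBV threshold — no compression; output -17.5 dBV.
Stage 3: 1.9 dB above -19.4 dBV, reduced 2:1 to 0.95 dB above → -18.45 dBV.

-18.45 dBV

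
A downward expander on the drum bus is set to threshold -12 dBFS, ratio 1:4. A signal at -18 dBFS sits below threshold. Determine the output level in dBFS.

-36 dBFS

Below threshold, a 1:4 expander applies gain = (4−1)×(T − x) of attenuation.
(4−1) × 6 = 18 dB, so output = -18 − 18 = -36 dBFS.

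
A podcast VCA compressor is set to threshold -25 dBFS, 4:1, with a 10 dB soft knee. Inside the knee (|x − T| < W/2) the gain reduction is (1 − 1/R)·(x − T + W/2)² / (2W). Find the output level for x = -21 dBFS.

x − T + W/2 = -21 − (-25) + 5 = 9.
GR = (1 − 1/4) × 9² / 20 = 0.75 × 81 / 20 = 3.0375 dB.
Output = -21 − 3.0375 = -24.0375 dBFS.

-24.0375 dBFS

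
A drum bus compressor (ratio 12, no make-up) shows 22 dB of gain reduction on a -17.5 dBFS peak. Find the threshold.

-41.5 dBFS

Input is 24 dB above T (since output overshoot × R = input overshoot: (-39.5 − T)·12 = -17.5 − T gives T = -41.5 dBFS).
Check: -41.5 + (-17.5 − (-41.5))/12 = -41.5 + 2 = -39.5 dBFS. ✓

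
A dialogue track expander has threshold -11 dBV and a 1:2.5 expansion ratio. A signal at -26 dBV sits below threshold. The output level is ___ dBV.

Undershoot = (-11) − (-26) = 15 dB.
At 1:2.5, that expands to 37.5 dB under threshold.
Output = -11 − 37.5 = -48.5 dBV.

-48.5 dBV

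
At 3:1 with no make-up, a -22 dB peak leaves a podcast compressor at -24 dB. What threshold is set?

-25 dB

Input is 3 dB above T (since output overshoot × R = input overshoot: (-24 − T)·3 = -22 − T gives T = -25 dB).
Check: -25 + (-22 − (-25))/3 = -25 + 1 = -24 dB. ✓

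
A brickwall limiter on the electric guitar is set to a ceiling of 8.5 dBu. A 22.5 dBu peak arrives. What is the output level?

The limiter clamps the peak to its 8.5 dBu ceiling.

8.5 dBu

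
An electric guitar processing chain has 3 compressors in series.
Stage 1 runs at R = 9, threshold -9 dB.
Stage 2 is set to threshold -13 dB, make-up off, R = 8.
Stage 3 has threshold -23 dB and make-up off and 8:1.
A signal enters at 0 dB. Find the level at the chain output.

Stage 1: 0 dB is 9 dB over -9 dB; at 9:1 that becomes 1 dB over, giving -8 dB.
Stage 2: overshoot 5 dB → 5/8 = 0.625 dB → -12.375 dB.
Stage 3: -12.375 dB is 10.625 dB over -23 dB; at 8:1 that becomes 1.328125 dB over, giving -21.671875 dB.

-21.671875 dB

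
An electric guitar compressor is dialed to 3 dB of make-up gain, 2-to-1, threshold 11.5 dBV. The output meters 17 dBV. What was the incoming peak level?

16.5 dBV

Remove make-up: 17 − 3 = 14 dBV.
That's 2.5 dB above the 11.5 dBV threshold.
Before 2:1 compression the overshoot was 2.5 × 2 = 5 dB, so input = 11.5 + 5 = 16.5 dBV.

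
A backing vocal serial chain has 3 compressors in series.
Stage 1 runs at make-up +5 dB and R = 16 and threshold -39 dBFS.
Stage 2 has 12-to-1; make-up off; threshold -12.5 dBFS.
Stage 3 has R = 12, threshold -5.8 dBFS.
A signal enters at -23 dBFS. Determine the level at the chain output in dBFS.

Stage 1: 16 dB above -39 dBFS, reduced 16:1 to 1 dB above → -38 dBFS; +5 dB make-up → -33 dBFS.
Stage 2: below threshold (-33 ≤ -12.5); passes unchanged; output -33 dBFS.
Stage 3: -33 dBFS ≤ -5.8 dBFS, so stage 3 doesn't engage; output -33 dBFS.

-33 dBFS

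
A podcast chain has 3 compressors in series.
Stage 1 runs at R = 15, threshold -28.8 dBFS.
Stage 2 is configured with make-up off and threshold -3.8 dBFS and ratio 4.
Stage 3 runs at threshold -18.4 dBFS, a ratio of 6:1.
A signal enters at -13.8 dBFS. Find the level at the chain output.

Stage 1: overshoot 15 dB → 15/15 = 1 dB → -27.8 dBFS.
Stage 2: -27.8 dBFS is at or below the -3.8 dBFS threshold — no compression; output -27.8 dBFS.
Stage 3: -27.8 dBFS is at or below the -18.4 dBFS threshold — no compression; output -27.8 dBFS.

-27.8 dBFS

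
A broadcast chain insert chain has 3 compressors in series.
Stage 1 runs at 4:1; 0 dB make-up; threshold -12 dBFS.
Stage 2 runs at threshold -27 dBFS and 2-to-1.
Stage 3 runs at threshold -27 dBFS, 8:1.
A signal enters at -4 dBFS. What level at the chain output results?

Stage 1: overshoot 8 dB → 8/4 = 2 dB → -10 dBFS.
Stage 2: -10 dBFS is 17 dB over -27 dBFS; at 2:1 that becomes 8.5 dB over, giving -18.5 dBFS.
Stage 3: -18.5 dBFS is 8.5 dB over -27 dBFS; at 8:1 that becomes 1.0625 dB over, giving -25.9375 dBFS.

-25.9375 dBFS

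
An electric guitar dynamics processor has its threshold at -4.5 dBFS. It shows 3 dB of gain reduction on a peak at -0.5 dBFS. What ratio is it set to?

4:1

Input overshoot = -0.5 − (-4.5) = 4 dB.
Output overshoot = 4 − 3 = 1 dB.
Ratio = input overshoot / output overshoot = 4 / 1 = 4.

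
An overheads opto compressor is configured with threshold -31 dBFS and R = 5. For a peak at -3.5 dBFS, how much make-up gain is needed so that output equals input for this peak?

The peak compresses to -31 + 27.5/5 = -25.5 dBFS.
To reach -3.5 dBFS requires -3.5 − (-25.5) = 22 dB of make-up.

22 dB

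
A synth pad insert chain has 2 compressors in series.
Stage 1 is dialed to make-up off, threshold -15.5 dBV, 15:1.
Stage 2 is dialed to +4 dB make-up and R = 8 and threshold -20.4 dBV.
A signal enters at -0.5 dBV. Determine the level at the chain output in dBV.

Stage 1: overshoot 15 dB → 15/15 = 1 dB → -14.5 dBV.
Stage 2: -14.5 dBV is 5.9 dB over -20.4 dBV; at 8:1 that becomes 0.7375 dB over, giving -19.6625 dBV; +4 dB make-up → -15.6625 dBV.

-15.6625 dBV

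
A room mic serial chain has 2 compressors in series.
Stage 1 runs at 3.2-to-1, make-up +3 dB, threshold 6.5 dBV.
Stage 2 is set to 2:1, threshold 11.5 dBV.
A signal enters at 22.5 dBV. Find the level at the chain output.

13 dBV

Stage 1: 22.5 dBV is 16 dB over 6.5 dBV; at 3.2:1 that becomes 5 dB over, giving 11.5 dBV; +3 dB make-up → 14.5 dBV.
Stage 2: 14.5 dBV is 3 dB over 11.5 dBV; at 2:1 that becomes 1.5 dB over, giving 13 dBV.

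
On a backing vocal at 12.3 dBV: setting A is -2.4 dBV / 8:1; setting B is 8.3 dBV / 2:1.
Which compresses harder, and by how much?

A: 14.7 dB over, compressed to 1.8375 dB over, so 12.8625 dB of GR.
B: 4 dB over, compressed to 2 dB over, so 2 dB of GR.
A applies 10.8625 dB more gain reduction.

A, by 10.8625 dB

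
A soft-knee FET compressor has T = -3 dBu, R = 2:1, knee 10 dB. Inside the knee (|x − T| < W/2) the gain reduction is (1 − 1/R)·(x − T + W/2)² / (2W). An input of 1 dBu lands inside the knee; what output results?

-1.025 dBu

x − T + W/2 = 1 − (-3) + 5 = 9.
GR = (1 − 1/2) × 9² / 20 = 0.5 × 81 / 20 = 2.025 dB.
Output = 1 − 2.025 = -1.025 dBu.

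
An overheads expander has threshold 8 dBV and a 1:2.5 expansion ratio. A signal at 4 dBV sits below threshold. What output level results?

Undershoot = 8 − 4 = 4 dB.
At 1:2.5, that expands to 10 dB under threshold.
Output = 8 − 10 = -2 dBV.

-2 dBV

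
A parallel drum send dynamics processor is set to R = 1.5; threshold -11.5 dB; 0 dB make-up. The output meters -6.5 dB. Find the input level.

Post-compression overshoot = -6.5 − (-11.5) = 5 dB.
Before 1.5:1 compression the overshoot was 5 × 1.5 = 7.5 dB, so input = -11.5 + 7.5 = -4 dB.

-4 dB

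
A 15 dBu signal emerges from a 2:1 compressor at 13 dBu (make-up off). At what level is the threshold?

Gain reduction = 15 − 13 = 2 dB; output overshoot = GR / (R − 1) = 2 / 1 = 2 dB.
Threshold = output − output overshoot = 13 − 2 = 11 dBu.

11 dBu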